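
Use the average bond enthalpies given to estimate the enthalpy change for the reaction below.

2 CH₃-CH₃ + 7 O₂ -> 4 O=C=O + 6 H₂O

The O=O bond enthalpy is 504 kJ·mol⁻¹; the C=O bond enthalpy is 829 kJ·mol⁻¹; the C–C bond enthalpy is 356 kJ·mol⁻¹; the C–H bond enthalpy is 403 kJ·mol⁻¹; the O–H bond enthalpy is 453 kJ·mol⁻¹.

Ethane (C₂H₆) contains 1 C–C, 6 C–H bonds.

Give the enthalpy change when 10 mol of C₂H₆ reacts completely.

Bonds broken (reactants):
  C–C: 2 × 356 = 712
  C–H: 12 × 403 = 4836
  O=O: 7 × 504 = 3528
  Σ(broken) = 9076 kJ
Bonds formed (products):
  C=O: 8 × 829 = 6632
  O–H: 12 × 453 = 5436
  Σ(formed) = 12068 kJ
ΔH = Σ(broken) − Σ(formed) = 9076 − 12068 = −2992 kJ
For 5× the reaction as written: 5 × (−2992) = −14960 kJ

ΔH = −14960 kJ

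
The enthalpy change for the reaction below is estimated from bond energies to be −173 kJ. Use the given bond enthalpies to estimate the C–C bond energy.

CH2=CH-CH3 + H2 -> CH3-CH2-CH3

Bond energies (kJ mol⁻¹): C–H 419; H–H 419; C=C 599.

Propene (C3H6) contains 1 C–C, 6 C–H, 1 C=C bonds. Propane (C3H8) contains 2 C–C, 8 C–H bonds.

D(C–C) ≈ 353 kJ/mol

Let D be the C–C bond energy.
Σ(broken) = 1×D + 6×419 + 1×599 + 1×419 = 3532 + D
Σ(formed) = 2×D + 8×419 = 3352 + 2D
ΔH = Σ(broken) − Σ(formed) = (3532 + D) − (3352 + 2D) = +180 − D
Setting this equal to −173 kJ gives D = 353 kJ/mol.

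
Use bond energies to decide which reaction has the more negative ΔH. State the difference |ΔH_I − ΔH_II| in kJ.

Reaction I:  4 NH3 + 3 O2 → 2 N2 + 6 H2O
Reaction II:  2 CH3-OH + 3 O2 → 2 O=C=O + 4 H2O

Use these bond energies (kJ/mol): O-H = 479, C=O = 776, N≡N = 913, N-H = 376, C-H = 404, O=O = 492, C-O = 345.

Reaction I:
  Bonds broken (reactants):
    N-H: 12 × 376 = 4512
    O=O: 3 × 492 = 1476
    Σ(broken) = 5988 kJ
  Bonds formed (products):
    N≡N: 2 × 913 = 1826
    O-H: 12 × 479 = 5748
    Σ(formed) = 7574 kJ
  ΔH_I = 5988 − 7574 = −1586 kJ
Reaction II:
  Bonds broken (reactants):
    C-H: 6 × 404 = 2424
    C-O: 2 × 345 = 690
    O-H: 2 × 479 = 958
    O=O: 3 × 492 = 1476
    Σ(broken) = 5548 kJ
  Bonds formed (products):
    C=O: 4 × 776 = 3104
    O-H: 8 × 479 = 3832
    Σ(formed) = 6936 kJ
  ΔH_II = 5548 − 6936 = −1388 kJ
ΔH_I − ΔH_II = −198 kJ, so reaction I has the more negative ΔH; |ΔH_I − ΔH_II| = 198 kJ.

Reaction I, by 198 kJ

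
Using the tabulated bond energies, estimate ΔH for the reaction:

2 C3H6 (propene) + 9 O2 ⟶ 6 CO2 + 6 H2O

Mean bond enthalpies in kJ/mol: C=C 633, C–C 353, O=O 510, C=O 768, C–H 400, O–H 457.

Bonds broken (reactants):
  C–C: 2 × 353 = 706
  C–H: 12 × 400 = 4800
  C=C: 2 × 633 = 1266
  O=O: 9 × 510 = 4590
  Σ(broken) = 11362 kJ
Bonds formed (products):
  C=O: 12 × 768 = 9216
  O–H: 12 × 457 = 5484
  Σ(formed) = 14700 kJ
ΔH = Σ(broken) − Σ(formed) = 11362 − 14700 = −3338 kJ

ΔH ≈ −3338 kJ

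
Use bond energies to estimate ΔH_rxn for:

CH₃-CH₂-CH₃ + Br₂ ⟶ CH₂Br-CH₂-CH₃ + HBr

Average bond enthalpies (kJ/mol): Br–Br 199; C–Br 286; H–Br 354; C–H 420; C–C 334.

ΔH ≈ −21 kJ

Bonds broken (reactants):
  Br–Br: 1 × 199 = 199
  C–C: 2 × 334 = 668
  C–H: 8 × 420 = 3360
  Σ(broken) = 4227 kJ
Bonds formed (products):
  C–Br: 1 × 286 = 286
  C–C: 2 × 334 = 668
  C–H: 7 × 420 = 2940
  H–Br: 1 × 354 = 354
  Σ(formed) = 4248 kJ
ΔH = Σ(broken) − Σ(formed) = 4227 − 4248 = −21 kJ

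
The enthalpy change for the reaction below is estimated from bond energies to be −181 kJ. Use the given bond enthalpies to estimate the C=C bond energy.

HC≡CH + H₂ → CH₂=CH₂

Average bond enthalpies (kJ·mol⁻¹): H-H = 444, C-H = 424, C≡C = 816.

D(C=C) ≈ 593 kJ/mol

Let D be the C=C bond energy.
Σ(broken) = 1×816 + 2×424 + 1×444 = 2108
Σ(formed) = 4×424 + 1×D = 1696 + D
ΔH = Σ(broken) − Σ(formed) = (2108) − (1696 + D) = +412 − D
Setting this equal to −181 kJ gives D = 593 kJ/mol.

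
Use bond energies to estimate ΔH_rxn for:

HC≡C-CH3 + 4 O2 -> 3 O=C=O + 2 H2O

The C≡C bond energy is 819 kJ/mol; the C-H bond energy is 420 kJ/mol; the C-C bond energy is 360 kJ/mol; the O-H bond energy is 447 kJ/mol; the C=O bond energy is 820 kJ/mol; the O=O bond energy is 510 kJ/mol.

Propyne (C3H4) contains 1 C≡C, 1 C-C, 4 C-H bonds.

Bonds broken (reactants):
  C≡C: 1 × 819 = 819
  C-C: 1 × 360 = 360
  C-H: 4 × 420 = 1680
  O=O: 4 × 510 = 2040
  Σ(broken) = 4899 kJ
Bonds formed (products):
  C=O: 6 × 820 = 4920
  O-H: 4 × 447 = 1788
  Σ(formed) = 6708 kJ
ΔH = Σ(broken) − Σ(formed) = 4899 − 6708 = −1809 kJ

ΔH ≈ −1809 kJ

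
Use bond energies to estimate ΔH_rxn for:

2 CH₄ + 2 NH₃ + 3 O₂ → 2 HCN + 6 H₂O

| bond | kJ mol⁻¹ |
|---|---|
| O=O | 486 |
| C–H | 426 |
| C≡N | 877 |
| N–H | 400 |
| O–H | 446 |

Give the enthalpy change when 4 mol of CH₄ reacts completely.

Bonds broken (reactants):
  C–H: 8 × 426 = 3408
  N–H: 6 × 400 = 2400
  O=O: 3 × 486 = 1458
  Σ(broken) = 7266 kJ
Bonds formed (products):
  C≡N: 2 × 877 = 1754
  C–H: 2 × 426 = 852
  O–H: 12 × 446 = 5352
  Σ(formed) = 7958 kJ
ΔH = Σ(broken) − Σ(formed) = 7266 − 7958 = −692 kJ
For 2× the reaction as written: 2 × (−692) = −1384 kJ

ΔH = −1384 kJ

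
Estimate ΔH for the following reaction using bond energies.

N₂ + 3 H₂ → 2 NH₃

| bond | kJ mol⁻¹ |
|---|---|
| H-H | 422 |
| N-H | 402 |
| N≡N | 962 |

ΔH ≈ −184 kJ

Bonds broken (reactants):
  H-H: 3 × 422 = 1266
  N≡N: 1 × 962 = 962
  Σ(broken) = 2228 kJ
Bonds formed (products):
  N-H: 6 × 402 = 2412
  Σ(formed) = 2412 kJ
ΔH = Σ(broken) − Σ(formed) = 2228 − 2412 = −184 kJ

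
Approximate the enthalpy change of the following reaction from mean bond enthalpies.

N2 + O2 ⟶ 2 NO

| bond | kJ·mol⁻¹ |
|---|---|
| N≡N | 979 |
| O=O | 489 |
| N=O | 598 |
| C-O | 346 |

ΔH ≈ +272 kJ

Bonds broken (reactants):
  N≡N: 1 × 979 = 979
  O=O: 1 × 489 = 489
  Σ(broken) = 1468 kJ
Bonds formed (products):
  N=O: 2 × 598 = 1196
  Σ(formed) = 1196 kJ
ΔH = Σ(broken) − Σ(formed) = 1468 − 1196 = +272 kJ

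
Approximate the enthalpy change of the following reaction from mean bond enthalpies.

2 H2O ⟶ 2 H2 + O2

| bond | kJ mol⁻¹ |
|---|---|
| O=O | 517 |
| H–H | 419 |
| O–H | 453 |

ΔH ≈ +457 kJ

Bonds broken (reactants):
  O–H: 4 × 453 = 1812
  Σ(broken) = 1812 kJ
Bonds formed (products):
  H–H: 2 × 419 = 838
  O=O: 1 × 517 = 517
  Σ(formed) = 1355 kJ
ΔH = Σ(broken) − Σ(formed) = 1812 − 1355 = +457 kJ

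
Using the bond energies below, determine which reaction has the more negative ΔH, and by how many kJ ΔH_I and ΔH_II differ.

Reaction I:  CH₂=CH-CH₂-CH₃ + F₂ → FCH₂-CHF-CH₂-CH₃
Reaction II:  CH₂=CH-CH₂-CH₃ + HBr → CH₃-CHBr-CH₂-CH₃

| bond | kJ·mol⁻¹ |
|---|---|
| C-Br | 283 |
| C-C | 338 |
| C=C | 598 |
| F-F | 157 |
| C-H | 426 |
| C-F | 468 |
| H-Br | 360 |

Reaction I, by 430 kJ

Reaction I:
  Bonds broken (reactants):
    C-C: 2 × 338 = 676
    C-H: 8 × 426 = 3408
    C=C: 1 × 598 = 598
    F-F: 1 × 157 = 157
    Σ(broken) = 4839 kJ
  Bonds formed (products):
    C-C: 3 × 338 = 1014
    C-F: 2 × 468 = 936
    C-H: 8 × 426 = 3408
    Σ(formed) = 5358 kJ
  ΔH_I = 4839 − 5358 = −519 kJ
Reaction II:
  Bonds broken (reactants):
    C-C: 2 × 338 = 676
    C-H: 8 × 426 = 3408
    C=C: 1 × 598 = 598
    H-Br: 1 × 360 = 360
    Σ(broken) = 5042 kJ
  Bonds formed (products):
    C-Br: 1 × 283 = 283
    C-C: 3 × 338 = 1014
    C-H: 9 × 426 = 3834
    Σ(formed) = 5131 kJ
  ΔH_II = 5042 − 5131 = −89 kJ
ΔH_I − ΔH_II = −430 kJ, so reaction I has the more negative ΔH; |ΔH_I − ΔH_II| = 430 kJ.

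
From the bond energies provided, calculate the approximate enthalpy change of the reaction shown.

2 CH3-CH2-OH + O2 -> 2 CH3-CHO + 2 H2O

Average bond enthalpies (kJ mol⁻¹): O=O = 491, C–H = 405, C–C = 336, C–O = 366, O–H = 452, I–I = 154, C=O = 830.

ΔH ≈ −531 kJ

Bonds broken (reactants):
  C–C: 2 × 336 = 672
  C–H: 10 × 405 = 4050
  C–O: 2 × 366 = 732
  O–H: 2 × 452 = 904
  O=O: 1 × 491 = 491
  Σ(broken) = 6849 kJ
Bonds formed (products):
  C–C: 2 × 336 = 672
  C–H: 8 × 405 = 3240
  C=O: 2 × 830 = 1660
  O–H: 4 × 452 = 1808
  Σ(formed) = 7380 kJ
ΔH = Σ(broken) − Σ(formed) = 6849 − 7380 = −531 kJ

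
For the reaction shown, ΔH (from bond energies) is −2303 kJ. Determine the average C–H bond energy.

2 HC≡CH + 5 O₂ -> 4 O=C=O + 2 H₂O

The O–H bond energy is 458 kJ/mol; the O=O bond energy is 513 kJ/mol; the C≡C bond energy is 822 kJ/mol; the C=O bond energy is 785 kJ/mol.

Let D be the C–H bond energy.
Σ(broken) = 2×822 + 4×D + 5×513 = 4209 + 4D
Σ(formed) = 8×785 + 4×458 = 8112
ΔH = Σ(broken) − Σ(formed) = (4209 + 4D) − (8112) = −3903 + 4D
Setting this equal to −2303 kJ gives 4D = 1600, so D = 400 kJ/mol.

D(C–H) ≈ 400 kJ/mol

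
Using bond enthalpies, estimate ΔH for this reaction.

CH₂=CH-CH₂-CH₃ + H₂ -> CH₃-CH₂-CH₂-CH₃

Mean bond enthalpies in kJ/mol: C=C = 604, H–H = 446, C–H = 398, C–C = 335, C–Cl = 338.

Bonds broken (reactants):
  C–C: 2 × 335 = 670
  C–H: 8 × 398 = 3184
  C=C: 1 × 604 = 604
  H–H: 1 × 446 = 446
  Σ(broken) = 4904 kJ
Bonds formed (products):
  C–C: 3 × 335 = 1005
  C–H: 10 × 398 = 3980
  Σ(formed) = 4985 kJ
ΔH = Σ(broken) − Σ(formed) = 4904 − 4985 = −81 kJ

ΔH ≈ −81 kJ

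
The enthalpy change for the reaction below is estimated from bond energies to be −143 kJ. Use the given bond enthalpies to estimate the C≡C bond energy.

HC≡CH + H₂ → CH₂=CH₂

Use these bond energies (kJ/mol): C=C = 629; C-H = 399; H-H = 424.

D(C≡C) ≈ 860 kJ/mol

Let D be the C≡C bond energy.
Σ(broken) = 1×D + 2×399 + 1×424 = 1222 + D
Σ(formed) = 4×399 + 1×629 = 2225
ΔH = Σ(broken) − Σ(formed) = (1222 + D) − (2225) = −1003 + D
Setting this equal to −143 kJ gives D = 860 kJ/mol.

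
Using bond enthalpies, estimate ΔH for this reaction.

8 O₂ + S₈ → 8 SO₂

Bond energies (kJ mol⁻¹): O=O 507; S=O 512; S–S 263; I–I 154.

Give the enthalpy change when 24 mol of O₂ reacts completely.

ΔH = −6096 kJ

Bonds broken (reactants):
  O=O: 8 × 507 = 4056
  S–S: 8 × 263 = 2104
  Σ(broken) = 6160 kJ
Bonds formed (products):
  S=O: 16 × 512 = 8192
  Σ(formed) = 8192 kJ
ΔH = Σ(broken) − Σ(formed) = 6160 − 8192 = −2032 kJ
For 3× the reaction as written: 3 × (−2032) = −6096 kJ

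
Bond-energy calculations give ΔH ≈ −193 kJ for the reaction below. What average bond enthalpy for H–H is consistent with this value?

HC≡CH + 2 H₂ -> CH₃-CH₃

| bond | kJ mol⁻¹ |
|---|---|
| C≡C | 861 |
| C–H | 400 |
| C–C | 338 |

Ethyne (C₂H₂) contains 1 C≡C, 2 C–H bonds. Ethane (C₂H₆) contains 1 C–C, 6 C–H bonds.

D(H–H) ≈ 442 kJ/mol

Let D be the H–H bond energy.
Σ(broken) = 1×861 + 2×400 + 2×D = 1661 + 2D
Σ(formed) = 1×338 + 6×400 = 2738
ΔH = Σ(broken) − Σ(formed) = (1661 + 2D) − (2738) = −1077 + 2D
Setting this equal to −193 kJ gives 2D = 884, so D = 442 kJ/mol.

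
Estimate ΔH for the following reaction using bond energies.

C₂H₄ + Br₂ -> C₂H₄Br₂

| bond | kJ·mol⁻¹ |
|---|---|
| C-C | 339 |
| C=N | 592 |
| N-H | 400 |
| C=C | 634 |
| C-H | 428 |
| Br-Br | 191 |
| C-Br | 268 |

Bonds broken (reactants):
  Br-Br: 1 × 191 = 191
  C-H: 4 × 428 = 1712
  C=C: 1 × 634 = 634
  Σ(broken) = 2537 kJ
Bonds formed (products):
  C-Br: 2 × 268 = 536
  C-C: 1 × 339 = 339
  C-H: 4 × 428 = 1712
  Σ(formed) = 2587 kJ
ΔH = Σ(broken) − Σ(formed) = 2537 − 2587 = −50 kJ

ΔH ≈ −50 kJ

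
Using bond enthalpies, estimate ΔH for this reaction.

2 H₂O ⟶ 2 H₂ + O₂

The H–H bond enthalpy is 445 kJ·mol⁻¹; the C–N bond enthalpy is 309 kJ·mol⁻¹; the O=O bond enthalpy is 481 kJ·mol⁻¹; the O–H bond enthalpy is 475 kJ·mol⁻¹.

ΔH ≈ +529 kJ

Bonds broken (reactants):
  O–H: 4 × 475 = 1900
  Σ(broken) = 1900 kJ
Bonds formed (products):
  H–H: 2 × 445 = 890
  O=O: 1 × 481 = 481
  Σ(formed) = 1371 kJ
ΔH = Σ(broken) − Σ(formed) = 1900 − 1371 = +529 kJ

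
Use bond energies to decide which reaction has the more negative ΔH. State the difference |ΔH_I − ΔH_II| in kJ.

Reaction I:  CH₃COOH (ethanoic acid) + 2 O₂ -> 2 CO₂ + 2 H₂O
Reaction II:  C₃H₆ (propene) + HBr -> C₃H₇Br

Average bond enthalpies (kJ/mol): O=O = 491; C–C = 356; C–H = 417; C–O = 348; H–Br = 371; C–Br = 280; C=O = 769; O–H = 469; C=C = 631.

Reaction I:
  Bonds broken (reactants):
    C–C: 1 × 356 = 356
    C–H: 3 × 417 = 1251
    C–O: 1 × 348 = 348
    C=O: 1 × 769 = 769
    O–H: 1 × 469 = 469
    O=O: 2 × 491 = 982
    Σ(broken) = 4175 kJ
  Bonds formed (products):
    C=O: 4 × 769 = 3076
    O–H: 4 × 469 = 1876
    Σ(formed) = 4952 kJ
  ΔH_I = 4175 − 4952 = −777 kJ
Reaction II:
  Bonds broken (reactants):
    C–C: 1 × 356 = 356
    C–H: 6 × 417 = 2502
    C=C: 1 × 631 = 631
    H–Br: 1 × 371 = 371
    Σ(broken) = 3860 kJ
  Bonds formed (products):
    C–Br: 1 × 280 = 280
    C–C: 2 × 356 = 712
    C–H: 7 × 417 = 2919
    Σ(formed) = 3911 kJ
  ΔH_II = 3860 − 3911 = −51 kJ
ΔH_I − ΔH_II = −726 kJ, so reaction I has the more negative ΔH; |ΔH_I − ΔH_II| = 726 kJ.

Reaction I, by 726 kJ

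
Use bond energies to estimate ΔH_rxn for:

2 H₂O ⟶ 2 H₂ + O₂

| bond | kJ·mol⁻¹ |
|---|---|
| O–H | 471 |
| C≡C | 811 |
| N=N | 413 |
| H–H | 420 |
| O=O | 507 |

Bonds broken (reactants):
  O–H: 4 × 471 = 1884
  Σ(broken) = 1884 kJ
Bonds formed (products):
  H–H: 2 × 420 = 840
  O=O: 1 × 507 = 507
  Σ(formed) = 1347 kJ
ΔH = Σ(broken) − Σ(formed) = 1884 − 1347 = +537 kJ

ΔH ≈ +537 kJ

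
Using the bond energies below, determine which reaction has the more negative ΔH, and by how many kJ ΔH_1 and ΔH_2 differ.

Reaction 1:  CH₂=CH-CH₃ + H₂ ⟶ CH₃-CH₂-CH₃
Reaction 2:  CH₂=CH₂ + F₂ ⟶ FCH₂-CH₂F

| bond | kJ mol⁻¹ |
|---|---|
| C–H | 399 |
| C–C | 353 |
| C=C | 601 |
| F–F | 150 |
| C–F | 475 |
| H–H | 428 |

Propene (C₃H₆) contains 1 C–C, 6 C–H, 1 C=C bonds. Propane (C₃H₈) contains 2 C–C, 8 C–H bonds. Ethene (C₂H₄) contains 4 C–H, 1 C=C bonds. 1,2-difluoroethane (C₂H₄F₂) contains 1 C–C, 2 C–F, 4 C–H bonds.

Reaction 1:
  Bonds broken (reactants):
    C–C: 1 × 353 = 353
    C–H: 6 × 399 = 2394
    C=C: 1 × 601 = 601
    H–H: 1 × 428 = 428
    Σ(broken) = 3776 kJ
  Bonds formed (products):
    C–C: 2 × 353 = 706
    C–H: 8 × 399 = 3192
    Σ(formed) = 3898 kJ
  ΔH_1 = 3776 − 3898 = −122 kJ
Reaction 2:
  Bonds broken (reactants):
    C–H: 4 × 399 = 1596
    C=C: 1 × 601 = 601
    F–F: 1 × 150 = 150
    Σ(broken) = 2347 kJ
  Bonds formed (products):
    C–C: 1 × 353 = 353
    C–F: 2 × 475 = 950
    C–H: 4 × 399 = 1596
    Σ(formed) = 2899 kJ
  ΔH_2 = 2347 − 2899 = −552 kJ
ΔH_1 − ΔH_2 = +430 kJ, so reaction 2 has the more negative ΔH; |ΔH_1 − ΔH_2| = 430 kJ.

Reaction 2, by 430 kJ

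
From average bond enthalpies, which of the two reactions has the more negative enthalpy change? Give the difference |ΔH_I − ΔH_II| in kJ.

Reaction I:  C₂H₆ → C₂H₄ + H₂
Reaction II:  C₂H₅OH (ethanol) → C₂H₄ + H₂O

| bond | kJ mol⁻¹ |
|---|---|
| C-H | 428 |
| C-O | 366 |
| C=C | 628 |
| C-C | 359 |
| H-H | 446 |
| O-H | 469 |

Reaction II, by 85 kJ

Reaction I:
  Bonds broken (reactants):
    C-C: 1 × 359 = 359
    C-H: 6 × 428 = 2568
    Σ(broken) = 2927 kJ
  Bonds formed (products):
    C-H: 4 × 428 = 1712
    C=C: 1 × 628 = 628
    H-H: 1 × 446 = 446
    Σ(formed) = 2786 kJ
  ΔH_I = 2927 − 2786 = +141 kJ
Reaction II:
  Bonds broken (reactants):
    C-C: 1 × 359 = 359
    C-H: 5 × 428 = 2140
    C-O: 1 × 366 = 366
    O-H: 1 × 469 = 469
    Σ(broken) = 3334 kJ
  Bonds formed (products):
    C-H: 4 × 428 = 1712
    C=C: 1 × 628 = 628
    O-H: 2 × 469 = 938
    Σ(formed) = 3278 kJ
  ΔH_II = 3334 − 3278 = +56 kJ
ΔH_I − ΔH_II = +85 kJ, so reaction II has the more negative ΔH; |ΔH_I − ΔH_II| = 85 kJ.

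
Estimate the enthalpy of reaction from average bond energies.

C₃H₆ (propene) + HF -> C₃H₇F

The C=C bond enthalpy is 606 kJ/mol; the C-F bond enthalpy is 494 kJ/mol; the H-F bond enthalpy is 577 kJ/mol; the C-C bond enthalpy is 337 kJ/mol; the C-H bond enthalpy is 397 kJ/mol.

ΔH ≈ −45 kJ

Bonds broken (reactants):
  C-C: 1 × 337 = 337
  C-H: 6 × 397 = 2382
  C=C: 1 × 606 = 606
  H-F: 1 × 577 = 577
  Σ(broken) = 3902 kJ
Bonds formed (products):
  C-C: 2 × 337 = 674
  C-F: 1 × 494 = 494
  C-H: 7 × 397 = 2779
  Σ(formed) = 3947 kJ
ΔH = Σ(broken) − Σ(formed) = 3902 − 3947 = −45 kJ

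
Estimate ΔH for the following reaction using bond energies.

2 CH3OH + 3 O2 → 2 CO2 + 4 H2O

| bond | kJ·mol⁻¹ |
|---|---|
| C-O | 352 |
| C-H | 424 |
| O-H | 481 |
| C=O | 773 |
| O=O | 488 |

ΔH ≈ −1266 kJ

Bonds broken (reactants):
  C-H: 6 × 424 = 2544
  C-O: 2 × 352 = 704
  O-H: 2 × 481 = 962
  O=O: 3 × 488 = 1464
  Σ(broken) = 5674 kJ
Bonds formed (products):
  C=O: 4 × 773 = 3092
  O-H: 8 × 481 = 3848
  Σ(formed) = 6940 kJ
ΔH = Σ(broken) − Σ(formed) = 5674 − 6940 = −1266 kJ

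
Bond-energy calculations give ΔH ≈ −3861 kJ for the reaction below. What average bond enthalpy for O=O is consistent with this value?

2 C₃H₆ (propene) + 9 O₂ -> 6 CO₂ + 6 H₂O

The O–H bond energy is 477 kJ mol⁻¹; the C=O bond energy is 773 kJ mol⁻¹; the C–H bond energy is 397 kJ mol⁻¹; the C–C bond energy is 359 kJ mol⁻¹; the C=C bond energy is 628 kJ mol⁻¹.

D(O=O) ≈ 489 kJ/mol

Let D be the O=O bond energy.
Σ(broken) = 2×359 + 12×397 + 2×628 + 9×D = 6738 + 9D
Σ(formed) = 12×773 + 12×477 = 15000
ΔH = Σ(broken) − Σ(formed) = (6738 + 9D) − (15000) = −8262 + 9D
Setting this equal to −3861 kJ gives 9D = 4401, so D = 489 kJ/mol.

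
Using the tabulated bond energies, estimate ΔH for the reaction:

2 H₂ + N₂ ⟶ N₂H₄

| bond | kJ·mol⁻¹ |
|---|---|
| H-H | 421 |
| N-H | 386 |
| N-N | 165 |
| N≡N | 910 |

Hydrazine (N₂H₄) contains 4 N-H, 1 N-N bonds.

ΔH ≈ +43 kJ

Bonds broken (reactants):
  H-H: 2 × 421 = 842
  N≡N: 1 × 910 = 910
  Σ(broken) = 1752 kJ
Bonds formed (products):
  N-H: 4 × 386 = 1544
  N-N: 1 × 165 = 165
  Σ(formed) = 1709 kJ
ΔH = Σ(broken) − Σ(formed) = 1752 − 1709 = +43 kJ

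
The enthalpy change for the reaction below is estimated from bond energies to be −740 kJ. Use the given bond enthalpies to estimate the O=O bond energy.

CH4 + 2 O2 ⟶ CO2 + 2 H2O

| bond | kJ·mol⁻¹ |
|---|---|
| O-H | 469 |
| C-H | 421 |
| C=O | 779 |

D(O=O) ≈ 505 kJ/mol

Let D be the O=O bond energy.
Σ(broken) = 4×421 + 2×D = 1684 + 2D
Σ(formed) = 2×779 + 4×469 = 3434
ΔH = Σ(broken) − Σ(formed) = (1684 + 2D) − (3434) = −1750 + 2D
Setting this equal to −740 kJ gives 2D = 1010, so D = 505 kJ/mol.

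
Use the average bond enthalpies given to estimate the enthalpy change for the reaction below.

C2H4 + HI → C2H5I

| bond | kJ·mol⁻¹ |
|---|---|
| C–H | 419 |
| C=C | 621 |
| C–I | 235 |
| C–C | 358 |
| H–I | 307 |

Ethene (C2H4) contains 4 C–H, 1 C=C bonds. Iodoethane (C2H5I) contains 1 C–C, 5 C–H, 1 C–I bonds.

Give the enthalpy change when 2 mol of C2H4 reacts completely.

ΔH = −168 kJ

Bonds broken (reactants):
  C–H: 4 × 419 = 1676
  C=C: 1 × 621 = 621
  H–I: 1 × 307 = 307
  Σ(broken) = 2604 kJ
Bonds formed (products):
  C–C: 1 × 358 = 358
  C–H: 5 × 419 = 2095
  C–I: 1 × 235 = 235
  Σ(formed) = 2688 kJ
ΔH = Σ(broken) − Σ(formed) = 2604 − 2688 = −84 kJ
For 2× the reaction as written: 2 × (−84) = −168 kJ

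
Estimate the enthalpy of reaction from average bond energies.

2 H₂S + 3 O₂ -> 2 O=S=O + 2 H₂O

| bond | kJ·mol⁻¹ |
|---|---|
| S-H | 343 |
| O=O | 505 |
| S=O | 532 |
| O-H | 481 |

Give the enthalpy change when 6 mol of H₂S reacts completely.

Bonds broken (reactants):
  O=O: 3 × 505 = 1515
  S-H: 4 × 343 = 1372
  Σ(broken) = 2887 kJ
Bonds formed (products):
  O-H: 4 × 481 = 1924
  S=O: 4 × 532 = 2128
  Σ(formed) = 4052 kJ
ΔH = Σ(broken) − Σ(formed) = 2887 − 4052 = −1165 kJ
For 3× the reaction as written: 3 × (−1165) = −3495 kJ

ΔH = −3495 kJ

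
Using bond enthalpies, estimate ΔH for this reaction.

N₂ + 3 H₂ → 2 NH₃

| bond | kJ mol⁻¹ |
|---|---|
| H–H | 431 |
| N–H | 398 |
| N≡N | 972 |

ΔH ≈ −123 kJ

Bonds broken (reactants):
  H–H: 3 × 431 = 1293
  N≡N: 1 × 972 = 972
  Σ(broken) = 2265 kJ
Bonds formed (products):
  N–H: 6 × 398 = 2388
  Σ(formed) = 2388 kJ
ΔH = Σ(broken) − Σ(formed) = 2265 − 2388 = −123 kJ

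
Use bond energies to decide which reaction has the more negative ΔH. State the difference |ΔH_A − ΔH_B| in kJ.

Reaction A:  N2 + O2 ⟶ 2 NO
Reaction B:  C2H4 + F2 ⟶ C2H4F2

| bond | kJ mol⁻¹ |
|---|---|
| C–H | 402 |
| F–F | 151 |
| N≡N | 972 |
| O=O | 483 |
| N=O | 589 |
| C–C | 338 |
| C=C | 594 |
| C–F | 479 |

Reaction A:
  Bonds broken (reactants):
    N≡N: 1 × 972 = 972
    O=O: 1 × 483 = 483
    Σ(broken) = 1455 kJ
  Bonds formed (products):
    N=O: 2 × 589 = 1178
    Σ(formed) = 1178 kJ
  ΔH_A = 1455 − 1178 = +277 kJ
Reaction B:
  Bonds broken (reactants):
    C–H: 4 × 402 = 1608
    C=C: 1 × 594 = 594
    F–F: 1 × 151 = 151
    Σ(broken) = 2353 kJ
  Bonds formed (products):
    C–C: 1 × 338 = 338
    C–F: 2 × 479 = 958
    C–H: 4 × 402 = 1608
    Σ(formed) = 2904 kJ
  ΔH_B = 2353 − 2904 = −551 kJ
ΔH_A − ΔH_B = +828 kJ, so reaction B has the more negative ΔH; |ΔH_A − ΔH_B| = 828 kJ.

Reaction B, by 828 kJ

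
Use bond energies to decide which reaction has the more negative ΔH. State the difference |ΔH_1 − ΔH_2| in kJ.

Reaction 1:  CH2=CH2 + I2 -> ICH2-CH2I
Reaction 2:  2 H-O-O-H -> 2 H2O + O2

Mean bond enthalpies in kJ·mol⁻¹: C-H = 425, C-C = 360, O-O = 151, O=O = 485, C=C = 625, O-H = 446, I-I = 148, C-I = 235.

Reaction 2, by 126 kJ

Reaction 1:
  Bonds broken (reactants):
    C-H: 4 × 425 = 1700
    C=C: 1 × 625 = 625
    I-I: 1 × 148 = 148
    Σ(broken) = 2473 kJ
  Bonds formed (products):
    C-C: 1 × 360 = 360
    C-H: 4 × 425 = 1700
    C-I: 2 × 235 = 470
    Σ(formed) = 2530 kJ
  ΔH_1 = 2473 − 2530 = −57 kJ
Reaction 2:
  Bonds broken (reactants):
    O-H: 4 × 446 = 1784
    O-O: 2 × 151 = 302
    Σ(broken) = 2086 kJ
  Bonds formed (products):
    O-H: 4 × 446 = 1784
    O=O: 1 × 485 = 485
    Σ(formed) = 2269 kJ
  ΔH_2 = 2086 − 2269 = −183 kJ
ΔH_1 − ΔH_2 = +126 kJ, so reaction 2 has the more negative ΔH; |ΔH_1 − ΔH_2| = 126 kJ.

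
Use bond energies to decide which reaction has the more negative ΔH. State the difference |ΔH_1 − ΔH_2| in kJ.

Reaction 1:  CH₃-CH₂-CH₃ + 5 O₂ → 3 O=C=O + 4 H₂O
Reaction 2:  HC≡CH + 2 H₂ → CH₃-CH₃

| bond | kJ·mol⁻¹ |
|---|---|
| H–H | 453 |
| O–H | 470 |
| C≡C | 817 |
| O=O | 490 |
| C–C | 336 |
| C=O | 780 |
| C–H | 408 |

Reaction 1, by 1809 kJ

Reaction 1:
  Bonds broken (reactants):
    C–C: 2 × 336 = 672
    C–H: 8 × 408 = 3264
    O=O: 5 × 490 = 2450
    Σ(broken) = 6386 kJ
  Bonds formed (products):
    C=O: 6 × 780 = 4680
    O–H: 8 × 470 = 3760
    Σ(formed) = 8440 kJ
  ΔH_1 = 6386 − 8440 = −2054 kJ
Reaction 2:
  Bonds broken (reactants):
    C≡C: 1 × 817 = 817
    C–H: 2 × 408 = 816
    H–H: 2 × 453 = 906
    Σ(broken) = 2539 kJ
  Bonds formed (products):
    C–C: 1 × 336 = 336
    C–H: 6 × 408 = 2448
    Σ(formed) = 2784 kJ
  ΔH_2 = 2539 − 2784 = −245 kJ
ΔH_1 − ΔH_2 = −1809 kJ, so reaction 1 has the more negative ΔH; |ΔH_1 − ΔH_2| = 1809 kJ.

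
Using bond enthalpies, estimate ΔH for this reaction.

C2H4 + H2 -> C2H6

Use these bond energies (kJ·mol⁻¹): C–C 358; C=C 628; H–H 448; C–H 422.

ΔH ≈ −126 kJ

Bonds broken (reactants):
  C–H: 4 × 422 = 1688
  C=C: 1 × 628 = 628
  H–H: 1 × 448 = 448
  Σ(broken) = 2764 kJ
Bonds formed (products):
  C–C: 1 × 358 = 358
  C–H: 6 × 422 = 2532
  Σ(formed) = 2890 kJ
ΔH = Σ(broken) − Σ(formed) = 2764 − 2890 = −126 kJ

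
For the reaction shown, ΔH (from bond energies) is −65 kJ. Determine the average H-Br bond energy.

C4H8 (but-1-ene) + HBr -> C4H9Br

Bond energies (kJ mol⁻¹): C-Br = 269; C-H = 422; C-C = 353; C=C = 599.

Let D be the H-Br bond energy.
Σ(broken) = 2×353 + 8×422 + 1×599 + 1×D = 4681 + D
Σ(formed) = 1×269 + 3×353 + 9×422 = 5126
ΔH = Σ(broken) − Σ(formed) = (4681 + D) − (5126) = −445 + D
Setting this equal to −65 kJ gives D = 380 kJ/mol.

D(H-Br) ≈ 380 kJ/mol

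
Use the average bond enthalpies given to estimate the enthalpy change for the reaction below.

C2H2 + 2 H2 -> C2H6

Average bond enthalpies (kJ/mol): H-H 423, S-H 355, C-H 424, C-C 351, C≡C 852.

Bonds broken (reactants):
  C≡C: 1 × 852 = 852
  C-H: 2 × 424 = 848
  H-H: 2 × 423 = 846
  Σ(broken) = 2546 kJ
Bonds formed (products):
  C-C: 1 × 351 = 351
  C-H: 6 × 424 = 2544
  Σ(formed) = 2895 kJ
ΔH = Σ(broken) − Σ(formed) = 2546 − 2895 = −349 kJ

ΔH ≈ −349 kJ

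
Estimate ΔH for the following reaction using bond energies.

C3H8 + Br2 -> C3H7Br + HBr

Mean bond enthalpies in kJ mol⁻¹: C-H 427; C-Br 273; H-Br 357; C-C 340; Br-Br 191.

Bonds broken (reactants):
  Br-Br: 1 × 191 = 191
  C-C: 2 × 340 = 680
  C-H: 8 × 427 = 3416
  Σ(broken) = 4287 kJ
Bonds formed (products):
  C-Br: 1 × 273 = 273
  C-C: 2 × 340 = 680
  C-H: 7 × 427 = 2989
  H-Br: 1 × 357 = 357
  Σ(formed) = 4299 kJ
ΔH = Σ(broken) − Σ(formed) = 4287 − 4299 = −12 kJ

ΔH ≈ −12 kJ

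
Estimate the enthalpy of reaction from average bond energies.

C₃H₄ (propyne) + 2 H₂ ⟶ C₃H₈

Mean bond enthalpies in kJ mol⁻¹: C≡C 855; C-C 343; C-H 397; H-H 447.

ΔH ≈ −182 kJ

Bonds broken (reactants):
  C≡C: 1 × 855 = 855
  C-C: 1 × 343 = 343
  C-H: 4 × 397 = 1588
  H-H: 2 × 447 = 894
  Σ(broken) = 3680 kJ
Bonds formed (products):
  C-C: 2 × 343 = 686
  C-H: 8 × 397 = 3176
  Σ(formed) = 3862 kJ
ΔH = Σ(broken) − Σ(formed) = 3680 − 3862 = −182 kJ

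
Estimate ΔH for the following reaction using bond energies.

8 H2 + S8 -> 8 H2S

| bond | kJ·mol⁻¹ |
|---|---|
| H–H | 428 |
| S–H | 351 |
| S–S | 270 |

Bonds broken (reactants):
  H–H: 8 × 428 = 3424
  S–S: 8 × 270 = 2160
  Σ(broken) = 5584 kJ
Bonds formed (products):
  S–H: 16 × 351 = 5616
  Σ(formed) = 5616 kJ
ΔH = Σ(broken) − Σ(formed) = 5584 − 5616 = −32 kJ

ΔH ≈ −32 kJ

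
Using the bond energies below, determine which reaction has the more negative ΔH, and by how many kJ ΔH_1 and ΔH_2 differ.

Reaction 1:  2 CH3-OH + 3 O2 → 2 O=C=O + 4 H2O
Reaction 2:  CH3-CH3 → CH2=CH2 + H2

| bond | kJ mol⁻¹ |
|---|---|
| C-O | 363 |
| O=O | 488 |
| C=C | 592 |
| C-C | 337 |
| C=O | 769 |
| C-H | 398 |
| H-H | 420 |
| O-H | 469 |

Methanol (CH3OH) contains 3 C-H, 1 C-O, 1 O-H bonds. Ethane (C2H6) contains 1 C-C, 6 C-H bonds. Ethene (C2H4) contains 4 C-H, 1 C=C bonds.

Reaction 1:
  Bonds broken (reactants):
    C-H: 6 × 398 = 2388
    C-O: 2 × 363 = 726
    O-H: 2 × 469 = 938
    O=O: 3 × 488 = 1464
    Σ(broken) = 5516 kJ
  Bonds formed (products):
    C=O: 4 × 769 = 3076
    O-H: 8 × 469 = 3752
    Σ(formed) = 6828 kJ
  ΔH_1 = 5516 − 6828 = −1312 kJ
Reaction 2:
  Bonds broken (reactants):
    C-C: 1 × 337 = 337
    C-H: 6 × 398 = 2388
    Σ(broken) = 2725 kJ
  Bonds formed (products):
    C-H: 4 × 398 = 1592
    C=C: 1 × 592 = 592
    H-H: 1 × 420 = 420
    Σ(formed) = 2604 kJ
  ΔH_2 = 2725 − 2604 = +121 kJ
ΔH_1 − ΔH_2 = −1433 kJ, so reaction 1 has the more negative ΔH; |ΔH_1 − ΔH_2| = 1433 kJ.

Reaction 1, by 1433 kJ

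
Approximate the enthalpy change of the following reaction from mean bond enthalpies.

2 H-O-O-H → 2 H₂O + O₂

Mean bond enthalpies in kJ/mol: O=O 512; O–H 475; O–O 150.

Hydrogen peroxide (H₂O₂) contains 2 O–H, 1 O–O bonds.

ΔH ≈ −212 kJ

Bonds broken (reactants):
  O–H: 4 × 475 = 1900
  O–O: 2 × 150 = 300
  Σ(broken) = 2200 kJ
Bonds formed (products):
  O–H: 4 × 475 = 1900
  O=O: 1 × 512 = 512
  Σ(formed) = 2412 kJ
ΔH = Σ(broken) − Σ(formed) = 2200 − 2412 = −212 kJ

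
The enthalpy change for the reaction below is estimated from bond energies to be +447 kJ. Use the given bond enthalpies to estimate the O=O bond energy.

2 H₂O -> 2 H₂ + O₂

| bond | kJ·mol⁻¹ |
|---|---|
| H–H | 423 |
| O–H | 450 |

Let D be the O=O bond energy.
Σ(broken) = 4×450 = 1800
Σ(formed) = 2×423 + 1×D = 846 + D
ΔH = Σ(broken) − Σ(formed) = (1800) − (846 + D) = +954 − D
Setting this equal to +447 kJ gives D = 507 kJ/mol.

D(O=O) ≈ 507 kJ/mol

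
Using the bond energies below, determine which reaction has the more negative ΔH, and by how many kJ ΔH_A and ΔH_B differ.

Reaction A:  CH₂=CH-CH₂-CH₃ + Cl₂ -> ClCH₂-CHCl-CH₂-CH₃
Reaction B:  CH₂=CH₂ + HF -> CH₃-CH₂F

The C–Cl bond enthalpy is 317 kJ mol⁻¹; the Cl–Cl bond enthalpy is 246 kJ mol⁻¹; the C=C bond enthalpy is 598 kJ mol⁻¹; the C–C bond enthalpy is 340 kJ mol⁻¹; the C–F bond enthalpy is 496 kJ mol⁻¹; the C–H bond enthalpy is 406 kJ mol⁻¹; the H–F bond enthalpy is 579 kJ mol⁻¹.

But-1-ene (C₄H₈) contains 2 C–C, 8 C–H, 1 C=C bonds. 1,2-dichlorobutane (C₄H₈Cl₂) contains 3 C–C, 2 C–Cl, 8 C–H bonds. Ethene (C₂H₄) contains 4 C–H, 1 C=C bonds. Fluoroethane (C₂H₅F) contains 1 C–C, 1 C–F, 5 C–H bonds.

Reaction A, by 65 kJ

Reaction A:
  Bonds broken (reactants):
    C–C: 2 × 340 = 680
    C–H: 8 × 406 = 3248
    C=C: 1 × 598 = 598
    Cl–Cl: 1 × 246 = 246
    Σ(broken) = 4772 kJ
  Bonds formed (products):
    C–C: 3 × 340 = 1020
    C–Cl: 2 × 317 = 634
    C–H: 8 × 406 = 3248
    Σ(formed) = 4902 kJ
  ΔH_A = 4772 − 4902 = −130 kJ
Reaction B:
  Bonds broken (reactants):
    C–H: 4 × 406 = 1624
    C=C: 1 × 598 = 598
    H–F: 1 × 579 = 579
    Σ(broken) = 2801 kJ
  Bonds formed (products):
    C–C: 1 × 340 = 340
    C–F: 1 × 496 = 496
    C–H: 5 × 406 = 2030
    Σ(formed) = 2866 kJ
  ΔH_B = 2801 − 2866 = −65 kJ
ΔH_A − ΔH_B = −65 kJ, so reaction A has the more negative ΔH; |ΔH_A − ΔH_B| = 65 kJ.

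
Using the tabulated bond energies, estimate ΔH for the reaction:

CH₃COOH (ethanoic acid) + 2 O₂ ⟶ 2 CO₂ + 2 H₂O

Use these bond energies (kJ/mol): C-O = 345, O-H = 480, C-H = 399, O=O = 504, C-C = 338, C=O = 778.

ΔH ≈ −886 kJ

Bonds broken (reactants):
  C-C: 1 × 338 = 338
  C-H: 3 × 399 = 1197
  C-O: 1 × 345 = 345
  C=O: 1 × 778 = 778
  O-H: 1 × 480 = 480
  O=O: 2 × 504 = 1008
  Σ(broken) = 4146 kJ
Bonds formed (products):
  C=O: 4 × 778 = 3112
  O-H: 4 × 480 = 1920
  Σ(formed) = 5032 kJ
ΔH = Σ(broken) − Σ(formed) = 4146 − 5032 = −886 kJ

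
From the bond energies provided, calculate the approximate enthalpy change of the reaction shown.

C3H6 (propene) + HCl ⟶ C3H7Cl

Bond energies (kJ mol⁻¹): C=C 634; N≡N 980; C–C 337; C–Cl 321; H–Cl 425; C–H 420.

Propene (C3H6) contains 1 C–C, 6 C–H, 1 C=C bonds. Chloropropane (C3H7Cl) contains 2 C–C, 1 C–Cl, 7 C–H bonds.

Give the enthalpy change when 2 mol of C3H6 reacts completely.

Bonds broken (reactants):
  C–C: 1 × 337 = 337
  C–H: 6 × 420 = 2520
  C=C: 1 × 634 = 634
  H–Cl: 1 × 425 = 425
  Σ(broken) = 3916 kJ
Bonds formed (products):
  C–C: 2 × 337 = 674
  C–Cl: 1 × 321 = 321
  C–H: 7 × 420 = 2940
  Σ(formed) = 3935 kJ
ΔH = Σ(broken) − Σ(formed) = 3916 − 3935 = −19 kJ
For 2× the reaction as written: 2 × (−19) = −38 kJ

ΔH = −38 kJ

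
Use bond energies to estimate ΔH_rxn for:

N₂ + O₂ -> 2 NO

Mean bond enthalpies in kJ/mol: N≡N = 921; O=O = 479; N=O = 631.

Bonds broken (reactants):
  N≡N: 1 × 921 = 921
  O=O: 1 × 479 = 479
  Σ(broken) = 1400 kJ
Bonds formed (products):
  N=O: 2 × 631 = 1262
  Σ(formed) = 1262 kJ
ΔH = Σ(broken) − Σ(formed) = 1400 − 1262 = +138 kJ

ΔH ≈ +138 kJ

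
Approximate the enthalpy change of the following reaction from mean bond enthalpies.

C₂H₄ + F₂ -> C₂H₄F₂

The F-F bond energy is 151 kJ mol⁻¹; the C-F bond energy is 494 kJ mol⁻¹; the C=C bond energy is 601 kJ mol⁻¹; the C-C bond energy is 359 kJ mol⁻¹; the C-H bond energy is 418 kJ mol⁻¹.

Bonds broken (reactants):
  C-H: 4 × 418 = 1672
  C=C: 1 × 601 = 601
  F-F: 1 × 151 = 151
  Σ(broken) = 2424 kJ
Bonds formed (products):
  C-C: 1 × 359 = 359
  C-F: 2 × 494 = 988
  C-H: 4 × 418 = 1672
  Σ(formed) = 3019 kJ
ΔH = Σ(broken) − Σ(formed) = 2424 − 3019 = −595 kJ

ΔH ≈ −595 kJ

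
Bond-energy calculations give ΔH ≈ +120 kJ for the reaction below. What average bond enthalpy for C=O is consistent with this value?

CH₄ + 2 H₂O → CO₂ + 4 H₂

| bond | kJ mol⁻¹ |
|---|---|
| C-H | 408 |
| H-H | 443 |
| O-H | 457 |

Let D be the C=O bond energy.
Σ(broken) = 4×408 + 4×457 = 3460
Σ(formed) = 2×D + 4×443 = 1772 + 2D
ΔH = Σ(broken) − Σ(formed) = (3460) − (1772 + 2D) = +1688 − 2D
Setting this equal to +120 kJ gives 2D = 1568, so D = 784 kJ/mol.

D(C=O) ≈ 784 kJ/mol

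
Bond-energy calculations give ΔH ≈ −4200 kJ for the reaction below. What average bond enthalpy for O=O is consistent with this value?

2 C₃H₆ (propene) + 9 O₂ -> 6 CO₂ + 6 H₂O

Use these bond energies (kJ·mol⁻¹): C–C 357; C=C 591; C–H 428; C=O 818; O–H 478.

D(O=O) ≈ 480 kJ/mol

Let D be the O=O bond energy.
Σ(broken) = 2×357 + 12×428 + 2×591 + 9×D = 7032 + 9D
Σ(formed) = 12×818 + 12×478 = 15552
ΔH = Σ(broken) − Σ(formed) = (7032 + 9D) − (15552) = −8520 + 9D
Setting this equal to −4200 kJ gives 9D = 4320, so D = 480 kJ/mol.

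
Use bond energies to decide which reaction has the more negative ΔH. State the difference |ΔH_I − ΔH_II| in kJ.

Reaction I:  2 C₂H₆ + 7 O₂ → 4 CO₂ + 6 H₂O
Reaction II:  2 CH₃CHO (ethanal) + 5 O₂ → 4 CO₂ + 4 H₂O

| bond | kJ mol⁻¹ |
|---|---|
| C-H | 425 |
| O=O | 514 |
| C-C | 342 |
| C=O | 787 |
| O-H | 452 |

Reaction I:
  Bonds broken (reactants):
    C-C: 2 × 342 = 684
    C-H: 12 × 425 = 5100
    O=O: 7 × 514 = 3598
    Σ(broken) = 9382 kJ
  Bonds formed (products):
    C=O: 8 × 787 = 6296
    O-H: 12 × 452 = 5424
    Σ(formed) = 11720 kJ
  ΔH_I = 9382 − 11720 = −2338 kJ
Reaction II:
  Bonds broken (reactants):
    C-C: 2 × 342 = 684
    C-H: 8 × 425 = 3400
    C=O: 2 × 787 = 1574
    O=O: 5 × 514 = 2570
    Σ(broken) = 8228 kJ
  Bonds formed (products):
    C=O: 8 × 787 = 6296
    O-H: 8 × 452 = 3616
    Σ(formed) = 9912 kJ
  ΔH_II = 8228 − 9912 = −1684 kJ
ΔH_I − ΔH_II = −654 kJ, so reaction I has the more negative ΔH; |ΔH_I − ΔH_II| = 654 kJ.

Reaction I, by 654 kJ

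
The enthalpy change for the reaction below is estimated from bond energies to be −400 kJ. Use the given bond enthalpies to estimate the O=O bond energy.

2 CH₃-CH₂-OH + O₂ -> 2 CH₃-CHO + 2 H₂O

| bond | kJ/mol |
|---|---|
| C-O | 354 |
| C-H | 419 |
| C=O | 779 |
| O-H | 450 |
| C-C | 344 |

Let D be the O=O bond energy.
Σ(broken) = 2×344 + 10×419 + 2×354 + 2×450 + 1×D = 6486 + D
Σ(formed) = 2×344 + 8×419 + 2×779 + 4×450 = 7398
ΔH = Σ(broken) − Σ(formed) = (6486 + D) − (7398) = −912 + D
Setting this equal to −400 kJ gives D = 512 kJ/mol.

D(O=O) ≈ 512 kJ/mol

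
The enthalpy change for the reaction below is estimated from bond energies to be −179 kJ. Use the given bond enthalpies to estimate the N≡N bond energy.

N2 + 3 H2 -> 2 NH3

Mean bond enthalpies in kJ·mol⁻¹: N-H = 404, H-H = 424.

D(N≡N) ≈ 973 kJ/mol

Let D be the N≡N bond energy.
Σ(broken) = 3×424 + 1×D = 1272 + D
Σ(formed) = 6×404 = 2424
ΔH = Σ(broken) − Σ(formed) = (1272 + D) − (2424) = −1152 + D
Setting this equal to −179 kJ gives D = 973 kJ/mol.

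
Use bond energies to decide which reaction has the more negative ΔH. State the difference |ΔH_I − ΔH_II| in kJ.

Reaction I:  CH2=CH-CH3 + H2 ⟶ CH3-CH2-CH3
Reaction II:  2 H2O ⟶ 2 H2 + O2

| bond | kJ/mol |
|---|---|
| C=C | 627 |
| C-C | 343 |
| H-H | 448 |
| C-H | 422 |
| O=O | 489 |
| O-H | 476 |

Reaction I, by 631 kJ

Reaction I:
  Bonds broken (reactants):
    C-C: 1 × 343 = 343
    C-H: 6 × 422 = 2532
    C=C: 1 × 627 = 627
    H-H: 1 × 448 = 448
    Σ(broken) = 3950 kJ
  Bonds formed (products):
    C-C: 2 × 343 = 686
    C-H: 8 × 422 = 3376
    Σ(formed) = 4062 kJ
  ΔH_I = 3950 − 4062 = −112 kJ
Reaction II:
  Bonds broken (reactants):
    O-H: 4 × 476 = 1904
    Σ(broken) = 1904 kJ
  Bonds formed (products):
    H-H: 2 × 448 = 896
    O=O: 1 × 489 = 489
    Σ(formed) = 1385 kJ
  ΔH_II = 1904 − 1385 = +519 kJ
ΔH_I − ΔH_II = −631 kJ, so reaction I has the more negative ΔH; |ΔH_I − ΔH_II| = 631 kJ.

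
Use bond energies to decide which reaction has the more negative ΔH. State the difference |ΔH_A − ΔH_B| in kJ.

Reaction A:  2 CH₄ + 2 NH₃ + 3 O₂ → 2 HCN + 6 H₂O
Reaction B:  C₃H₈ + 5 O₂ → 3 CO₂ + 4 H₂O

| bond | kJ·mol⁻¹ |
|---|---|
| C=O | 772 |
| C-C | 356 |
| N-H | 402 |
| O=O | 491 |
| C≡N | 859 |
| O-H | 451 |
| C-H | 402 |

Reaction B, by 1024 kJ

Reaction A:
  Bonds broken (reactants):
    C-H: 8 × 402 = 3216
    N-H: 6 × 402 = 2412
    O=O: 3 × 491 = 1473
    Σ(broken) = 7101 kJ
  Bonds formed (products):
    C≡N: 2 × 859 = 1718
    C-H: 2 × 402 = 804
    O-H: 12 × 451 = 5412
    Σ(formed) = 7934 kJ
  ΔH_A = 7101 − 7934 = −833 kJ
Reaction B:
  Bonds broken (reactants):
    C-C: 2 × 356 = 712
    C-H: 8 × 402 = 3216
    O=O: 5 × 491 = 2455
    Σ(broken) = 6383 kJ
  Bonds formed (products):
    C=O: 6 × 772 = 4632
    O-H: 8 × 451 = 3608
    Σ(formed) = 8240 kJ
  ΔH_B = 6383 − 8240 = −1857 kJ
ΔH_A − ΔH_B = +1024 kJ, so reaction B has the more negative ΔH; |ΔH_A − ΔH_B| = 1024 kJ.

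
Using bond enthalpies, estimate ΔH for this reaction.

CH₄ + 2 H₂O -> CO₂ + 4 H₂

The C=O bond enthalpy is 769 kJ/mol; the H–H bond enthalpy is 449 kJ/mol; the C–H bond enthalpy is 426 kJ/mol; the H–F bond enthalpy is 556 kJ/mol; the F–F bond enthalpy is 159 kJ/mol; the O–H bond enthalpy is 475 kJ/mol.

Bonds broken (reactants):
  C–H: 4 × 426 = 1704
  O–H: 4 × 475 = 1900
  Σ(broken) = 3604 kJ
Bonds formed (products):
  C=O: 2 × 769 = 1538
  H–H: 4 × 449 = 1796
  Σ(formed) = 3334 kJ
ΔH = Σ(broken) − Σ(formed) = 3604 − 3334 = +270 kJ

ΔH ≈ +270 kJ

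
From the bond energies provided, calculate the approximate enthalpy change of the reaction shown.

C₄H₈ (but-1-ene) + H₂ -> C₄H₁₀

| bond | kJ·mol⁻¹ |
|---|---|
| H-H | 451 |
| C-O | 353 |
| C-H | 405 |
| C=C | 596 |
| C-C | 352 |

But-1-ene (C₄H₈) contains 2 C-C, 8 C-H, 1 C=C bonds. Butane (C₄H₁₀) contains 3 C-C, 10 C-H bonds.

ΔH ≈ −115 kJ

Bonds broken (reactants):
  C-C: 2 × 352 = 704
  C-H: 8 × 405 = 3240
  C=C: 1 × 596 = 596
  H-H: 1 × 451 = 451
  Σ(broken) = 4991 kJ
Bonds formed (products):
  C-C: 3 × 352 = 1056
  C-H: 10 × 405 = 4050
  Σ(formed) = 5106 kJ
ΔH = Σ(broken) − Σ(formed) = 4991 − 5106 = −115 kJ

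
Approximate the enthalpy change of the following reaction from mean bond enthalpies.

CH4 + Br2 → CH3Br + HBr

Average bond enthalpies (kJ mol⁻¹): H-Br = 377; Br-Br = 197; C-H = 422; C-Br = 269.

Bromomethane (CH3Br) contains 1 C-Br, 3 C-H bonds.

ΔH ≈ −27 kJ

Bonds broken (reactants):
  Br-Br: 1 × 197 = 197
  C-H: 4 × 422 = 1688
  Σ(broken) = 1885 kJ
Bonds formed (products):
  C-Br: 1 × 269 = 269
  C-H: 3 × 422 = 1266
  H-Br: 1 × 377 = 377
  Σ(formed) = 1912 kJ
ΔH = Σ(broken) − Σ(formed) = 1885 − 1912 = −27 kJ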